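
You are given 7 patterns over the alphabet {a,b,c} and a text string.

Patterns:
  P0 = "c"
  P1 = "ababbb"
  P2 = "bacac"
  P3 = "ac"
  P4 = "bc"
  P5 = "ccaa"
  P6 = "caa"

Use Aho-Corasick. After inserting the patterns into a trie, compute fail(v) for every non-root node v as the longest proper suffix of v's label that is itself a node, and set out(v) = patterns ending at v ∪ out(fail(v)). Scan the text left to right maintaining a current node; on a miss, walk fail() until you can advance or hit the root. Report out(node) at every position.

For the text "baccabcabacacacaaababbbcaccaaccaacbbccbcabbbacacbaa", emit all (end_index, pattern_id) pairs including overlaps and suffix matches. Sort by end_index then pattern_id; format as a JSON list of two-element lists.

Build:
Trie (insert patterns):
  0='ε' goto a→2 b→8 c→1
  1='c' goto a→18 c→15  [P0 ends]
  2='a' goto b→3 c→13
  3='ab' goto a→4
  4='aba' goto b→5
  5='abab' goto b→6
  6='ababb' goto b→7
  7='ababbb' goto ·  [P1 ends]
  8='b' goto a→9 c→14
  9='ba' goto c→10
  10='bac' goto a→11
  11='baca' goto c→12
  12='bacac' goto ·  [P2 ends]
  13='ac' goto ·  [P3 ends]
  14='bc' goto ·  [P4 ends]
  15='cc' goto a→16
  16='cca' goto a→17
  17='ccaa' goto ·  [P5 ends]
  18='ca' goto a→19
  19='caa' goto ·  [P6 ends]

BFS fail/out derivation:
  n1('c'): parent n0 fail=0; on 'c' 0 → fail=0;  out {0}∪∅={0}
  n2('a'): parent n0 fail=0; on 'a' 0 → fail=0;  out ∅∪∅=∅
  n8('b'): parent n0 fail=0; on 'b' 0 → fail=0;  out ∅∪∅=∅
  n3('ab'): parent n2 fail=0; on 'b' 0 → fail=8;  out ∅∪∅=∅
  n9('ba'): parent n8 fail=0; on 'a' 0 → fail=2;  out ∅∪∅=∅
  n13('ac'): parent n2 fail=0; on 'c' 0 → fail=1;  out {3}∪{0}={0,3}
  n14('bc'): parent n8 fail=0; on 'c' 0 → fail=1;  out {4}∪{0}={0,4}
  n15('cc'): parent n1 fail=0; on 'c' 0 → fail=1;  out ∅∪{0}={0}
  n18('ca'): parent n1 fail=0; on 'a' 0 → fail=2;  out ∅∪∅=∅
  n4('aba'): parent n3 fail=8; on 'a' 8 → fail=9;  out ∅∪∅=∅
  n10('bac'): parent n9 fail=2; on 'c' 2 → fail=13;  out ∅∪{0,3}={0,3}
  n16('cca'): parent n15 fail=1; on 'a' 1 → fail=18;  out ∅∪∅=∅
  n19('caa'): parent n18 fail=2; on 'a' 2→0 → fail=2;  out {6}∪∅={6}
  n5('abab'): parent n4 fail=9; on 'b' 9→2 → fail=3;  out ∅∪∅=∅
  n11('baca'): parent n10 fail=13; on 'a' 13→1 → fail=18;  out ∅∪∅=∅
  n17('ccaa'): parent n16 fail=18; on 'a' 18 → fail=19;  out {5}∪{6}={5,6}
  n6('ababb'): parent n5 fail=3; on 'b' 3→8→0 → fail=8;  out ∅∪∅=∅
  n12('bacac'): parent n11 fail=18; on 'c' 18→2 → fail=13;  out {2}∪{0,3}={0,2,3}
  n7('ababbb'): parent n6 fail=8; on 'b' 8→0 → fail=8;  out {1}∪∅={1}

Scan:
i=0 'b': node 0→8
i=1 'a': node 8→9
i=2 'c': node 9→10  → match P0@[2:2],P3@[1:2]
i=3 'c': node 10→15 ·f  → match P0@[3:3]
i=4 'a': node 15→16
i=5 'b': node 16→3 ·f
i=6 'c': node 3→14 ·f  → match P0@[6:6],P4@[5:6]
i=7 'a': node 14→18 ·f
i=8 'b': node 18→3 ·f
i=9 'a': node 3→4
i=10 'c': node 4→10 ·f  → match P0@[10:10],P3@[9:10]
i=11 'a': node 10→11
i=12 'c': node 11→12  → match P0@[12:12],P2@[8:12],P3@[11:12]
i=13 'a': node 12→18 ·f
i=14 'c': node 18→13 ·f  → match P0@[14:14],P3@[13:14]
i=15 'a': node 13→18 ·f
i=16 'a': node 18→19  → match P6@[14:16]
i=17 'a': node 19→2 ·f
i=18 'b': node 2→3
i=19 'a': node 3→4
i=20 'b': node 4→5
i=21 'b': node 5→6
i=22 'b': node 6→7  → match P1@[17:22]
i=23 'c': node 7→14 ·f  → match P0@[23:23],P4@[22:23]
i=24 'a': node 14→18 ·f
i=25 'c': node 18→13 ·f  → match P0@[25:25],P3@[24:25]
i=26 'c': node 13→15 ·f  → match P0@[26:26]
i=27 'a': node 15→16
i=28 'a': node 16→17  → match P5@[25:28],P6@[26:28]
i=29 'c': node 17→13 ·f  → match P0@[29:29],P3@[28:29]
i=30 'c': node 13→15 ·f  → match P0@[30:30]
i=31 'a': node 15→16
i=32 'a': node 16→17  → match P5@[29:32],P6@[30:32]
i=33 'c': node 17→13 ·f  → match P0@[33:33],P3@[32:33]
i=34 'b': node 13→8 ·f
i=35 'b': node 8→8 ·f
i=36 'c': node 8→14  → match P0@[36:36],P4@[35:36]
i=37 'c': node 14→15 ·f  → match P0@[37:37]
i=38 'b': node 15→8 ·f
i=39 'c': node 8→14  → match P0@[39:39],P4@[38:39]
i=40 'a': node 14→18 ·f
i=41 'b': node 18→3 ·f
i=42 'b': node 3→8 ·f
i=43 'b': node 8→8 ·f
i=44 'a': node 8→9
i=45 'c': node 9→10  → match P0@[45:45],P3@[44:45]
i=46 'a': node 10→11
i=47 'c': node 11→12  → match P0@[47:47],P2@[43:47],P3@[46:47]
i=48 'b': node 12→8 ·f
i=49 'a': node 8→9
i=50 'a': node 9→2 ·f

All matches (sorted): [[2,0],[2,3],[3,0],[6,0],[6,4],[10,0],[10,3],[12,0],[12,2],[12,3],[14,0],[14,3],[16,6],[22,1],[23,0],[23,4],[25,0],[25,3],[26,0],[28,5],[28,6],[29,0],[29,3],[30,0],[32,5],[32,6],[33,0],[33,3],[36,0],[36,4],[37,0],[39,0],[39,4],[45,0],[45,3],[47,0],[47,2],[47,3]]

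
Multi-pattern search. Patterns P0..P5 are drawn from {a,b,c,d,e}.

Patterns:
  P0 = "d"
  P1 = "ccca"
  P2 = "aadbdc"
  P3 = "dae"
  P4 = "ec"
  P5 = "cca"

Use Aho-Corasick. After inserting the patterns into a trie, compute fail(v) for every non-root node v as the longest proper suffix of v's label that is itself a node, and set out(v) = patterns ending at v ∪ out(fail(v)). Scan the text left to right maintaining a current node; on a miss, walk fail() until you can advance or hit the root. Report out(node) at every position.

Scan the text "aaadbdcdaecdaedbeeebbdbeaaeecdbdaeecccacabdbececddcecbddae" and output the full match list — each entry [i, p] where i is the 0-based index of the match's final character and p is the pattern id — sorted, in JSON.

Build automaton:
Trie (insert patterns):
  n0 'ε': a→6 c→2 d→1 e→14
  n1 'd': a→12  ←P0
  n2 'c': c→3
  n3 'cc': a→16 c→4
  n4 'ccc': a→5
  n5 'ccca': ·  ←P1
  n6 'a': a→7
  n7 'aa': d→8
  n8 'aad': b→9
  n9 'aadb': d→10
  n10 'aadbd': c→11
  n11 'aadbdc': ·  ←P2
  n12 'da': e→13
  n13 'dae': ·  ←P3
  n14 'e': c→15
  n15 'ec': ·  ←P4
  n16 'cca': ·  ←P5

BFS fail/out derivation:
  fail(1) 'd': from fail(0)=0 chase 'd': 0 ⇒ 0;  out={0}∪out(0)={0}
  fail(2) 'c': from fail(0)=0 chase 'c': 0 ⇒ 0;  out=∅∪out(0)=∅
  fail(6) 'a': from fail(0)=0 chase 'a': 0 ⇒ 0;  out=∅∪out(0)=∅
  fail(14) 'e': from fail(0)=0 chase 'e': 0 ⇒ 0;  out=∅∪out(0)=∅
  fail(3) 'cc': from fail(2)=0 chase 'c': 0 ⇒ 2;  out=∅∪out(2)=∅
  fail(7) 'aa': from fail(6)=0 chase 'a': 0 ⇒ 6;  out=∅∪out(6)=∅
  fail(12) 'da': from fail(1)=0 chase 'a': 0 ⇒ 6;  out=∅∪out(6)=∅
  fail(15) 'ec': from fail(14)=0 chase 'c': 0 ⇒ 2;  out={4}∪out(2)={4}
  fail(4) 'ccc': from fail(3)=2 chase 'c': 2 ⇒ 3;  out=∅∪out(3)=∅
  fail(8) 'aad': from fail(7)=6 chase 'd': 6→0 ⇒ 1;  out=∅∪out(1)={0}
  fail(13) 'dae': from fail(12)=6 chase 'e': 6→0 ⇒ 14;  out={3}∪out(14)={3}
  fail(16) 'cca': from fail(3)=2 chase 'a': 2→0 ⇒ 6;  out={5}∪out(6)={5}
  fail(5) 'ccca': from fail(4)=3 chase 'a': 3 ⇒ 16;  out={1}∪out(16)={1,5}
  fail(9) 'aadb': from fail(8)=1 chase 'b': 1→0 ⇒ 0;  out=∅∪out(0)=∅
  fail(10) 'aadbd': from fail(9)=0 chase 'd': 0 ⇒ 1;  out=∅∪out(1)={0}
  fail(11) 'aadbdc': from fail(10)=1 chase 'c': 1→0 ⇒ 2;  out={2}∪out(2)={2}

Run:
i=0 'a': node 0→6
i=1 'a': node 6→7
i=2 'a': node 7→7 (fail-walked)
i=3 'd': node 7→8  emit P0@[3:3]
i=4 'b': node 8→9
i=5 'd': node 9→10  emit P0@[5:5]
i=6 'c': node 10→11  emit P2@[1:6]
i=7 'd': node 11→1 (fail-walked)  emit P0@[7:7]
i=8 'a': node 1→12
i=9 'e': node 12→13  emit P3@[7:9]
i=10 'c': node 13→15 (fail-walked)  emit P4@[9:10]
i=11 'd': node 15→1 (fail-walked)  emit P0@[11:11]
i=12 'a': node 1→12
i=13 'e': node 12→13  emit P3@[11:13]
i=14 'd': node 13→1 (fail-walked)  emit P0@[14:14]
i=15 'b': node 1→0 (fail-walked)
i=16 'e': node 0→14
i=17 'e': node 14→14 (fail-walked)
i=18 'e': node 14→14 (fail-walked)
i=19 'b': node 14→0 (fail-walked)
i=20 'b': node 0→0
i=21 'd': node 0→1  emit P0@[21:21]
i=22 'b': node 1→0 (fail-walked)
i=23 'e': node 0→14
i=24 'a': node 14→6 (fail-walked)
i=25 'a': node 6→7
i=26 'e': node 7→14 (fail-walked)
i=27 'e': node 14→14 (fail-walked)
i=28 'c': node 14→15  emit P4@[27:28]
i=29 'd': node 15→1 (fail-walked)  emit P0@[29:29]
i=30 'b': node 1→0 (fail-walked)
i=31 'd': node 0→1  emit P0@[31:31]
i=32 'a': node 1→12
i=33 'e': node 12→13  emit P3@[31:33]
i=34 'e': node 13→14 (fail-walked)
i=35 'c': node 14→15  emit P4@[34:35]
i=36 'c': node 15→3 (fail-walked)
i=37 'c': node 3→4
i=38 'a': node 4→5  emit P1@[35:38],P5@[36:38]
i=39 'c': node 5→2 (fail-walked)
i=40 'a': node 2→6 (fail-walked)
i=41 'b': node 6→0 (fail-walked)
i=42 'd': node 0→1  emit P0@[42:42]
i=43 'b': node 1→0 (fail-walked)
i=44 'e': node 0→14
i=45 'c': node 14→15  emit P4@[44:45]
i=46 'e': node 15→14 (fail-walked)
i=47 'c': node 14→15  emit P4@[46:47]
i=48 'd': node 15→1 (fail-walked)  emit P0@[48:48]
i=49 'd': node 1→1 (fail-walked)  emit P0@[49:49]
i=50 'c': node 1→2 (fail-walked)
i=51 'e': node 2→14 (fail-walked)
i=52 'c': node 14→15  emit P4@[51:52]
i=53 'b': node 15→0 (fail-walked)
i=54 'd': node 0→1  emit P0@[54:54]
i=55 'd': node 1→1 (fail-walked)  emit P0@[55:55]
i=56 'a': node 1→12
i=57 'e': node 12→13  emit P3@[55:57]

All matches (sorted): [[3,0],[5,0],[6,2],[7,0],[9,3],[10,4],[11,0],[13,3],[14,0],[21,0],[28,4],[29,0],[31,0],[33,3],[35,4],[38,1],[38,5],[42,0],[45,4],[47,4],[48,0],[49,0],[52,4],[54,0],[55,0],[57,3]]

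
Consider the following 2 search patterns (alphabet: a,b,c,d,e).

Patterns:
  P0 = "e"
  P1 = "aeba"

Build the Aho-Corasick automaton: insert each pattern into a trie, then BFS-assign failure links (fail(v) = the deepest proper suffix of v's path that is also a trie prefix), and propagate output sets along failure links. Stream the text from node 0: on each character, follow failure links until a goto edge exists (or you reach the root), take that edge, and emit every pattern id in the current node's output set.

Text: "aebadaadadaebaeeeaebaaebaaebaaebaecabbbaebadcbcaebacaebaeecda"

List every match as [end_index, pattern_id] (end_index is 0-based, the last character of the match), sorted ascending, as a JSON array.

Build automaton:
Trie (insert patterns):
  n0 'ε': a→2 e→1
  n1 'e': ·  [P0 ends]
  n2 'a': e→3
  n3 'ae': b→4
  n4 'aeb': a→5
  n5 'aeba': ·  [P1 ends]

Failure links (BFS by depth):
  n1('e'): parent n0 fail=0; on 'e' 0 → fail=0;  out {0}∪∅={0}
  n2('a'): parent n0 fail=0; on 'a' 0 → fail=0;  out ∅∪∅=∅
  n3('ae'): parent n2 fail=0; on 'e' 0 → fail=1;  out ∅∪{0}={0}
  n4('aeb'): parent n3 fail=1; on 'b' 1→0 → fail=0;  out ∅∪∅=∅
  n5('aeba'): parent n4 fail=0; on 'a' 0 → fail=2;  out {1}∪∅={1}

Run:
i=0 'a': node 0→2
i=1 'e': node 2→3  ** P0@[1:1]
i=2 'b': node 3→4
i=3 'a': node 4→5  ** P1@[0:3]
i=4 'd': node 5→0 (via fail)
i=5 'a': node 0→2
i=6 'a': node 2→2 (via fail)
i=7 'd': node 2→0 (via fail)
i=8 'a': node 0→2
i=9 'd': node 2→0 (via fail)
i=10 'a': node 0→2
i=11 'e': node 2→3  ** P0@[11:11]
i=12 'b': node 3→4
i=13 'a': node 4→5  ** P1@[10:13]
i=14 'e': node 5→3 (via fail)  ** P0@[14:14]
i=15 'e': node 3→1 (via fail)  ** P0@[15:15]
i=16 'e': node 1→1 (via fail)  ** P0@[16:16]
i=17 'a': node 1→2 (via fail)
i=18 'e': node 2→3  ** P0@[18:18]
i=19 'b': node 3→4
i=20 'a': node 4→5  ** P1@[17:20]
i=21 'a': node 5→2 (via fail)
i=22 'e': node 2→3  ** P0@[22:22]
i=23 'b': node 3→4
i=24 'a': node 4→5  ** P1@[21:24]
i=25 'a': node 5→2 (via fail)
i=26 'e': node 2→3  ** P0@[26:26]
i=27 'b': node 3→4
i=28 'a': node 4→5  ** P1@[25:28]
i=29 'a': node 5→2 (via fail)
i=30 'e': node 2→3  ** P0@[30:30]
i=31 'b': node 3→4
i=32 'a': node 4→5  ** P1@[29:32]
i=33 'e': node 5→3 (via fail)  ** P0@[33:33]
i=34 'c': node 3→0 (via fail)
i=35 'a': node 0→2
i=36 'b': node 2→0 (via fail)
i=37 'b': node 0→0
i=38 'b': node 0→0
i=39 'a': node 0→2
i=40 'e': node 2→3  ** P0@[40:40]
i=41 'b': node 3→4
i=42 'a': node 4→5  ** P1@[39:42]
i=43 'd': node 5→0 (via fail)
i=44 'c': node 0→0
i=45 'b': node 0→0
i=46 'c': node 0→0
i=47 'a': node 0→2
i=48 'e': node 2→3  ** P0@[48:48]
i=49 'b': node 3→4
i=50 'a': node 4→5  ** P1@[47:50]
i=51 'c': node 5→0 (via fail)
i=52 'a': node 0→2
i=53 'e': node 2→3  ** P0@[53:53]
i=54 'b': node 3→4
i=55 'a': node 4→5  ** P1@[52:55]
i=56 'e': node 5→3 (via fail)  ** P0@[56:56]
i=57 'e': node 3→1 (via fail)  ** P0@[57:57]
i=58 'c': node 1→0 (via fail)
i=59 'd': node 0→0
i=60 'a': node 0→2

All matches (sorted): [[1,0],[3,1],[11,0],[13,1],[14,0],[15,0],[16,0],[18,0],[20,1],[22,0],[24,1],[26,0],[28,1],[30,0],[32,1],[33,0],[40,0],[42,1],[48,0],[50,1],[53,0],[55,1],[56,0],[57,0]]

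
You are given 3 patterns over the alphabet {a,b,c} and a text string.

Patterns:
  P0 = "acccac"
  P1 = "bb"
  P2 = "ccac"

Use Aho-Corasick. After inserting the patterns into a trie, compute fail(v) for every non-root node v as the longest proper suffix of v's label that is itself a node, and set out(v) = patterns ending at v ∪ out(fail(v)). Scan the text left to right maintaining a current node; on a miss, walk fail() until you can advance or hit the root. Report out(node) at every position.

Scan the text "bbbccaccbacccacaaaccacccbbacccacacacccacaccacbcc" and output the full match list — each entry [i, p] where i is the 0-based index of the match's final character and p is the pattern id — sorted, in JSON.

Build:
Trie (insert patterns):
  n0 'ε': a→1 b→7 c→9
  n1 'a': c→2
  n2 'ac': c→3
  n3 'acc': c→4
  n4 'accc': a→5
  n5 'accca': c→6
  n6 'acccac': ·  [P0 ends]
  n7 'b': b→8
  n8 'bb': ·  [P1 ends]
  n9 'c': c→10
  n10 'cc': a→11
  n11 'cca': c→12
  n12 'ccac': ·  [P2 ends]

BFS fail/out derivation:
  fail(1) 'a': from fail(0)=0 chase 'a': 0 ⇒ 0;  out=∅∪out(0)=∅
  fail(7) 'b': from fail(0)=0 chase 'b': 0 ⇒ 0;  out=∅∪out(0)=∅
  fail(9) 'c': from fail(0)=0 chase 'c': 0 ⇒ 0;  out=∅∪out(0)=∅
  fail(2) 'ac': from fail(1)=0 chase 'c': 0 ⇒ 9;  out=∅∪out(9)=∅
  fail(8) 'bb': from fail(7)=0 chase 'b': 0 ⇒ 7;  out={1}∪out(7)={1}
  fail(10) 'cc': from fail(9)=0 chase 'c': 0 ⇒ 9;  out=∅∪out(9)=∅
  fail(3) 'acc': from fail(2)=9 chase 'c': 9 ⇒ 10;  out=∅∪out(10)=∅
  fail(11) 'cca': from fail(10)=9 chase 'a': 9→0 ⇒ 1;  out=∅∪out(1)=∅
  fail(4) 'accc': from fail(3)=10 chase 'c': 10→9 ⇒ 10;  out=∅∪out(10)=∅
  fail(12) 'ccac': from fail(11)=1 chase 'c': 1 ⇒ 2;  out={2}∪out(2)={2}
  fail(5) 'accca': from fail(4)=10 chase 'a': 10 ⇒ 11;  out=∅∪out(11)=∅
  fail(6) 'acccac': from fail(5)=11 chase 'c': 11 ⇒ 12;  out={0}∪out(12)={0,2}

Text stream:
pos 0 'b': at 7
pos 1 'b': at 8  ** P1@[0:1]
pos 2 'b': at 8 (fail-walked)  ** P1@[1:2]
pos 3 'c': at 9 (fail-walked)
pos 4 'c': at 10
pos 5 'a': at 11
pos 6 'c': at 12  ** P2@[3:6]
pos 7 'c': at 3 (fail-walked)
pos 8 'b': at 7 (fail-walked)
pos 9 'a': at 1 (fail-walked)
pos 10 'c': at 2
pos 11 'c': at 3
pos 12 'c': at 4
pos 13 'a': at 5
pos 14 'c': at 6  ** P0@[9:14],P2@[11:14]
pos 15 'a': at 1 (fail-walked)
pos 16 'a': at 1 (fail-walked)
pos 17 'a': at 1 (fail-walked)
pos 18 'c': at 2
pos 19 'c': at 3
pos 20 'a': at 11 (fail-walked)
pos 21 'c': at 12  ** P2@[18:21]
pos 22 'c': at 3 (fail-walked)
pos 23 'c': at 4
pos 24 'b': at 7 (fail-walked)
pos 25 'b': at 8  ** P1@[24:25]
pos 26 'a': at 1 (fail-walked)
pos 27 'c': at 2
pos 28 'c': at 3
pos 29 'c': at 4
pos 30 'a': at 5
pos 31 'c': at 6  ** P0@[26:31],P2@[28:31]
pos 32 'a': at 1 (fail-walked)
pos 33 'c': at 2
pos 34 'a': at 1 (fail-walked)
pos 35 'c': at 2
pos 36 'c': at 3
pos 37 'c': at 4
pos 38 'a': at 5
pos 39 'c': at 6  ** P0@[34:39],P2@[36:39]
pos 40 'a': at 1 (fail-walked)
pos 41 'c': at 2
pos 42 'c': at 3
pos 43 'a': at 11 (fail-walked)
pos 44 'c': at 12  ** P2@[41:44]
pos 45 'b': at 7 (fail-walked)
pos 46 'c': at 9 (fail-walked)
pos 47 'c': at 10

Result: [[1,1],[2,1],[6,2],[14,0],[14,2],[21,2],[25,1],[31,0],[31,2],[39,0],[39,2],[44,2]]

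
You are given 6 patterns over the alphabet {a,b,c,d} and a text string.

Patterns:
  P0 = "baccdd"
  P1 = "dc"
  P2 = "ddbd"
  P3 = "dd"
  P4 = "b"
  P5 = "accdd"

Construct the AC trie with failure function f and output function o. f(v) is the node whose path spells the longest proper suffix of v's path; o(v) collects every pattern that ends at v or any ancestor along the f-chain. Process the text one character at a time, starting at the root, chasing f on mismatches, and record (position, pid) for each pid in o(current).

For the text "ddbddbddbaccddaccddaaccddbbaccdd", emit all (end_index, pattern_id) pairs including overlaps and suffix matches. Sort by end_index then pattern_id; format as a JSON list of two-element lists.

Build:
Trie (insert patterns):
  0='ε' goto a→12 b→1 d→7
  1='b' goto a→2  [P4 ends]
  2='ba' goto c→3
  3='bac' goto c→4
  4='bacc' goto d→5
  5='baccd' goto d→6
  6='baccdd' goto ·  [P0 ends]
  7='d' goto c→8 d→9
  8='dc' goto ·  [P1 ends]
  9='dd' goto b→10  [P3 ends]
  10='ddb' goto d→11
  11='ddbd' goto ·  [P2 ends]
  12='a' goto c→13
  13='ac' goto c→14
  14='acc' goto d→15
  15='accd' goto d→16
  16='accdd' goto ·  [P5 ends]

BFS fail/out derivation:
  fail(1) 'b': from fail(0)=0 chase 'b': 0 ⇒ 0;  out={4}∪out(0)={4}
  fail(7) 'd': from fail(0)=0 chase 'd': 0 ⇒ 0;  out=∅∪out(0)=∅
  fail(12) 'a': from fail(0)=0 chase 'a': 0 ⇒ 0;  out=∅∪out(0)=∅
  fail(2) 'ba': from fail(1)=0 chase 'a': 0 ⇒ 12;  out=∅∪out(12)=∅
  fail(8) 'dc': from fail(7)=0 chase 'c': 0 ⇒ 0;  out={1}∪out(0)={1}
  fail(9) 'dd': from fail(7)=0 chase 'd': 0 ⇒ 7;  out={3}∪out(7)={3}
  fail(13) 'ac': from fail(12)=0 chase 'c': 0 ⇒ 0;  out=∅∪out(0)=∅
  fail(3) 'bac': from fail(2)=12 chase 'c': 12 ⇒ 13;  out=∅∪out(13)=∅
  fail(10) 'ddb': from fail(9)=7 chase 'b': 7→0 ⇒ 1;  out=∅∪out(1)={4}
  fail(14) 'acc': from fail(13)=0 chase 'c': 0 ⇒ 0;  out=∅∪out(0)=∅
  fail(4) 'bacc': from fail(3)=13 chase 'c': 13 ⇒ 14;  out=∅∪out(14)=∅
  fail(11) 'ddbd': from fail(10)=1 chase 'd': 1→0 ⇒ 7;  out={2}∪out(7)={2}
  fail(15) 'accd': from fail(14)=0 chase 'd': 0 ⇒ 7;  out=∅∪out(7)=∅
  fail(5) 'baccd': from fail(4)=14 chase 'd': 14 ⇒ 15;  out=∅∪out(15)=∅
  fail(16) 'accdd': from fail(15)=7 chase 'd': 7 ⇒ 9;  out={5}∪out(9)={3,5}
  fail(6) 'baccdd': from fail(5)=15 chase 'd': 15 ⇒ 16;  out={0}∪out(16)={0,3,5}

Run:
pos 0 'd': at 7
pos 1 'd': at 9  emit P3@[0:1]
pos 2 'b': at 10  emit P4@[2:2]
pos 3 'd': at 11  emit P2@[0:3]
pos 4 'd': at 9 ·f  emit P3@[3:4]
pos 5 'b': at 10  emit P4@[5:5]
pos 6 'd': at 11  emit P2@[3:6]
pos 7 'd': at 9 ·f  emit P3@[6:7]
pos 8 'b': at 10  emit P4@[8:8]
pos 9 'a': at 2 ·f
pos 10 'c': at 3
pos 11 'c': at 4
pos 12 'd': at 5
pos 13 'd': at 6  emit P0@[8:13],P3@[12:13],P5@[9:13]
pos 14 'a': at 12 ·f
pos 15 'c': at 13
pos 16 'c': at 14
pos 17 'd': at 15
pos 18 'd': at 16  emit P3@[17:18],P5@[14:18]
pos 19 'a': at 12 ·f
pos 20 'a': at 12 ·f
pos 21 'c': at 13
pos 22 'c': at 14
pos 23 'd': at 15
pos 24 'd': at 16  emit P3@[23:24],P5@[20:24]
pos 25 'b': at 10 ·f  emit P4@[25:25]
pos 26 'b': at 1 ·f  emit P4@[26:26]
pos 27 'a': at 2
pos 28 'c': at 3
pos 29 'c': at 4
pos 30 'd': at 5
pos 31 'd': at 6  emit P0@[26:31],P3@[30:31],P5@[27:31]

All matches (sorted): [[1,3],[2,4],[3,2],[4,3],[5,4],[6,2],[7,3],[8,4],[13,0],[13,3],[13,5],[18,3],[18,5],[24,3],[24,5],[25,4],[26,4],[31,0],[31,3],[31,5]]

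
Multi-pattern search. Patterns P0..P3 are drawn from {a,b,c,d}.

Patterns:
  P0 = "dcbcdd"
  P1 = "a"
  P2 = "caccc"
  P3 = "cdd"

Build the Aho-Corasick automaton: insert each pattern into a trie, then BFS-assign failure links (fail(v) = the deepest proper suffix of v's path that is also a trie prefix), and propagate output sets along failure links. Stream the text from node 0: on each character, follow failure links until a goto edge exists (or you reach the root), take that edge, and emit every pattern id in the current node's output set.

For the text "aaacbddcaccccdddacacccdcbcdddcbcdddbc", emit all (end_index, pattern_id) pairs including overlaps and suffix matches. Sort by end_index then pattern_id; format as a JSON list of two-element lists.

Build automaton:
Trie (insert patterns):
  n0 'ε': a→7 c→8 d→1
  n1 'd': c→2
  n2 'dc': b→3
  n3 'dcb': c→4
  n4 'dcbc': d→5
  n5 'dcbcd': d→6
  n6 'dcbcdd': ·  ←P0
  n7 'a': ·  ←P1
  n8 'c': a→9 d→13
  n9 'ca': c→10
  n10 'cac': c→11
  n11 'cacc': c→12
  n12 'caccc': ·  ←P2
  n13 'cd': d→14
  n14 'cdd': ·  ←P3

Failure links (BFS by depth):
  fail(1) 'd': from fail(0)=0 chase 'd': 0 ⇒ 0;  out=∅∪out(0)=∅
  fail(7) 'a': from fail(0)=0 chase 'a': 0 ⇒ 0;  out={1}∪out(0)={1}
  fail(8) 'c': from fail(0)=0 chase 'c': 0 ⇒ 0;  out=∅∪out(0)=∅
  fail(2) 'dc': from fail(1)=0 chase 'c': 0 ⇒ 8;  out=∅∪out(8)=∅
  fail(9) 'ca': from fail(8)=0 chase 'a': 0 ⇒ 7;  out=∅∪out(7)={1}
  fail(13) 'cd': from fail(8)=0 chase 'd': 0 ⇒ 1;  out=∅∪out(1)=∅
  fail(3) 'dcb': from fail(2)=8 chase 'b': 8→0 ⇒ 0;  out=∅∪out(0)=∅
  fail(10) 'cac': from fail(9)=7 chase 'c': 7→0 ⇒ 8;  out=∅∪out(8)=∅
  fail(14) 'cdd': from fail(13)=1 chase 'd': 1→0 ⇒ 1;  out={3}∪out(1)={3}
  fail(4) 'dcbc': from fail(3)=0 chase 'c': 0 ⇒ 8;  out=∅∪out(8)=∅
  fail(11) 'cacc': from fail(10)=8 chase 'c': 8→0 ⇒ 8;  out=∅∪out(8)=∅
  fail(5) 'dcbcd': from fail(4)=8 chase 'd': 8 ⇒ 13;  out=∅∪out(13)=∅
  fail(12) 'caccc': from fail(11)=8 chase 'c': 8→0 ⇒ 8;  out={2}∪out(8)={2}
  fail(6) 'dcbcdd': from fail(5)=13 chase 'd': 13 ⇒ 14;  out={0}∪out(14)={0,3}

Run:
[0] read 'a'  n0⇒n7  → match P1@[0:0]
[1] read 'a'  n7⇒n7 ·f  → match P1@[1:1]
[2] read 'a'  n7⇒n7 ·f  → match P1@[2:2]
[3] read 'c'  n7⇒n8 ·f
[4] read 'b'  n8⇒n0 ·f
[5] read 'd'  n0⇒n1
[6] read 'd'  n1⇒n1 ·f
[7] read 'c'  n1⇒n2
[8] read 'a'  n2⇒n9 ·f  → match P1@[8:8]
[9] read 'c'  n9⇒n10
[10] read 'c'  n10⇒n11
[11] read 'c'  n11⇒n12  → match P2@[7:11]
[12] read 'c'  n12⇒n8 ·f
[13] read 'd'  n8⇒n13
[14] read 'd'  n13⇒n14  → match P3@[12:14]
[15] read 'd'  n14⇒n1 ·f
[16] read 'a'  n1⇒n7 ·f  → match P1@[16:16]
[17] read 'c'  n7⇒n8 ·f
[18] read 'a'  n8⇒n9  → match P1@[18:18]
[19] read 'c'  n9⇒n10
[20] read 'c'  n10⇒n11
[21] read 'c'  n11⇒n12  → match P2@[17:21]
[22] read 'd'  n12⇒n13 ·f
[23] read 'c'  n13⇒n2 ·f
[24] read 'b'  n2⇒n3
[25] read 'c'  n3⇒n4
[26] read 'd'  n4⇒n5
[27] read 'd'  n5⇒n6  → match P0@[22:27],P3@[25:27]
[28] read 'd'  n6⇒n1 ·f
[29] read 'c'  n1⇒n2
[30] read 'b'  n2⇒n3
[31] read 'c'  n3⇒n4
[32] read 'd'  n4⇒n5
[33] read 'd'  n5⇒n6  → match P0@[28:33],P3@[31:33]
[34] read 'd'  n6⇒n1 ·f
[35] read 'b'  n1⇒n0 ·f
[36] read 'c'  n0⇒n8

All matches (sorted): [[0,1],[1,1],[2,1],[8,1],[11,2],[14,3],[16,1],[18,1],[21,2],[27,0],[27,3],[33,0],[33,3]]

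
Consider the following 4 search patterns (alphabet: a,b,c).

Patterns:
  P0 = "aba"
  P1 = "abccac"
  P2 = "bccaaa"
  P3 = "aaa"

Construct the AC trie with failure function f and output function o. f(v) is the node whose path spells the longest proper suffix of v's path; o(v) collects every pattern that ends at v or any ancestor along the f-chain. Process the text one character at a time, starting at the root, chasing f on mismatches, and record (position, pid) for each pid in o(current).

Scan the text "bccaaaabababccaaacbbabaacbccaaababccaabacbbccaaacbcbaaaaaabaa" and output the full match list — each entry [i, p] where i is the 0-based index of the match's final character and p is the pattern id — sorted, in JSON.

Build automaton:
Trie nodes:
  0='ε' goto a→1 b→8
  1='a' goto a→14 b→2
  2='ab' goto a→3 c→4
  3='aba' goto ·  ←P0
  4='abc' goto c→5
  5='abcc' goto a→6
  6='abcca' goto c→7
  7='abccac' goto ·  ←P1
  8='b' goto c→9
  9='bc' goto c→10
  10='bcc' goto a→11
  11='bcca' goto a→12
  12='bccaa' goto a→13
  13='bccaaa' goto ·  ←P2
  14='aa' goto a→15
  15='aaa' goto ·  ←P3

Failure links (BFS by depth):
  fail(1) 'a': from fail(0)=0 chase 'a': 0 ⇒ 0;  out=∅∪out(0)=∅
  fail(8) 'b': from fail(0)=0 chase 'b': 0 ⇒ 0;  out=∅∪out(0)=∅
  fail(2) 'ab': from fail(1)=0 chase 'b': 0 ⇒ 8;  out=∅∪out(8)=∅
  fail(9) 'bc': from fail(8)=0 chase 'c': 0 ⇒ 0;  out=∅∪out(0)=∅
  fail(14) 'aa': from fail(1)=0 chase 'a': 0 ⇒ 1;  out=∅∪out(1)=∅
  fail(3) 'aba': from fail(2)=8 chase 'a': 8→0 ⇒ 1;  out={0}∪out(1)={0}
  fail(4) 'abc': from fail(2)=8 chase 'c': 8 ⇒ 9;  out=∅∪out(9)=∅
  fail(10) 'bcc': from fail(9)=0 chase 'c': 0 ⇒ 0;  out=∅∪out(0)=∅
  fail(15) 'aaa': from fail(14)=1 chase 'a': 1 ⇒ 14;  out={3}∪out(14)={3}
  fail(5) 'abcc': from fail(4)=9 chase 'c': 9 ⇒ 10;  out=∅∪out(10)=∅
  fail(11) 'bcca': from fail(10)=0 chase 'a': 0 ⇒ 1;  out=∅∪out(1)=∅
  fail(6) 'abcca': from fail(5)=10 chase 'a': 10 ⇒ 11;  out=∅∪out(11)=∅
  fail(12) 'bccaa': from fail(11)=1 chase 'a': 1 ⇒ 14;  out=∅∪out(14)=∅
  fail(7) 'abccac': from fail(6)=11 chase 'c': 11→1→0 ⇒ 0;  out={1}∪out(0)={1}
  fail(13) 'bccaaa': from fail(12)=14 chase 'a': 14 ⇒ 15;  out={2}∪out(15)={2,3}

Text stream:
[0] read 'b'  n0⇒n8
[1] read 'c'  n8⇒n9
[2] read 'c'  n9⇒n10
[3] read 'a'  n10⇒n11
[4] read 'a'  n11⇒n12
[5] read 'a'  n12⇒n13  ** P2@[0:5],P3@[3:5]
[6] read 'a'  n13⇒n15 (fail-walked)  ** P3@[4:6]
[7] read 'b'  n15⇒n2 (fail-walked)
[8] read 'a'  n2⇒n3  ** P0@[6:8]
[9] read 'b'  n3⇒n2 (fail-walked)
[10] read 'a'  n2⇒n3  ** P0@[8:10]
[11] read 'b'  n3⇒n2 (fail-walked)
[12] read 'c'  n2⇒n4
[13] read 'c'  n4⇒n5
[14] read 'a'  n5⇒n6
[15] read 'a'  n6⇒n12 (fail-walked)
[16] read 'a'  n12⇒n13  ** P2@[11:16],P3@[14:16]
[17] read 'c'  n13⇒n0 (fail-walked)
[18] read 'b'  n0⇒n8
[19] read 'b'  n8⇒n8 (fail-walked)
[20] read 'a'  n8⇒n1 (fail-walked)
[21] read 'b'  n1⇒n2
[22] read 'a'  n2⇒n3  ** P0@[20:22]
[23] read 'a'  n3⇒n14 (fail-walked)
[24] read 'c'  n14⇒n0 (fail-walked)
[25] read 'b'  n0⇒n8
[26] read 'c'  n8⇒n9
[27] read 'c'  n9⇒n10
[28] read 'a'  n10⇒n11
[29] read 'a'  n11⇒n12
[30] read 'a'  n12⇒n13  ** P2@[25:30],P3@[28:30]
[31] read 'b'  n13⇒n2 (fail-walked)
[32] read 'a'  n2⇒n3  ** P0@[30:32]
[33] read 'b'  n3⇒n2 (fail-walked)
[34] read 'c'  n2⇒n4
[35] read 'c'  n4⇒n5
[36] read 'a'  n5⇒n6
[37] read 'a'  n6⇒n12 (fail-walked)
[38] read 'b'  n12⇒n2 (fail-walked)
[39] read 'a'  n2⇒n3  ** P0@[37:39]
[40] read 'c'  n3⇒n0 (fail-walked)
[41] read 'b'  n0⇒n8
[42] read 'b'  n8⇒n8 (fail-walked)
[43] read 'c'  n8⇒n9
[44] read 'c'  n9⇒n10
[45] read 'a'  n10⇒n11
[46] read 'a'  n11⇒n12
[47] read 'a'  n12⇒n13  ** P2@[42:47],P3@[45:47]
[48] read 'c'  n13⇒n0 (fail-walked)
[49] read 'b'  n0⇒n8
[50] read 'c'  n8⇒n9
[51] read 'b'  n9⇒n8 (fail-walked)
[52] read 'a'  n8⇒n1 (fail-walked)
[53] read 'a'  n1⇒n14
[54] read 'a'  n14⇒n15  ** P3@[52:54]
[55] read 'a'  n15⇒n15 (fail-walked)  ** P3@[53:55]
[56] read 'a'  n15⇒n15 (fail-walked)  ** P3@[54:56]
[57] read 'a'  n15⇒n15 (fail-walked)  ** P3@[55:57]
[58] read 'b'  n15⇒n2 (fail-walked)
[59] read 'a'  n2⇒n3  ** P0@[57:59]
[60] read 'a'  n3⇒n14 (fail-walked)

Matches: [[5,2],[5,3],[6,3],[8,0],[10,0],[16,2],[16,3],[22,0],[30,2],[30,3],[32,0],[39,0],[47,2],[47,3],[54,3],[55,3],[56,3],[57,3],[59,0]]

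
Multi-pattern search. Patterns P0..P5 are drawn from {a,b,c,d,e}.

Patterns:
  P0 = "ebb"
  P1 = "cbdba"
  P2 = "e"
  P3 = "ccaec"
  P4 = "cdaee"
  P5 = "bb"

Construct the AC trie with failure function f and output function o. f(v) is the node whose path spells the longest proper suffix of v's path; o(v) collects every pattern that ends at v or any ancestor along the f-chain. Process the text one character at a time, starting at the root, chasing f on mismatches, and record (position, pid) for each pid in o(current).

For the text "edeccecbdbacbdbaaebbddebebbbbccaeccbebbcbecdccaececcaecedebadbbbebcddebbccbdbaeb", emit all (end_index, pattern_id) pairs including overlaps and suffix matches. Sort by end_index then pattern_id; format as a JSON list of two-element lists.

Build:
Trie (insert patterns):
  0='ε' goto b→17 c→4 e→1
  1='e' goto b→2  ←P2
  2='eb' goto b→3
  3='ebb' goto ·  ←P0
  4='c' goto b→5 c→9 d→13
  5='cb' goto d→6
  6='cbd' goto b→7
  7='cbdb' goto a→8
  8='cbdba' goto ·  ←P1
  9='cc' goto a→10
  10='cca' goto e→11
  11='ccae' goto c→12
  12='ccaec' goto ·  ←P3
  13='cd' goto a→14
  14='cda' goto e→15
  15='cdae' goto e→16
  16='cdaee' goto ·  ←P4
  17='b' goto b→18
  18='bb' goto ·  ←P5

BFS fail/out derivation:
  fail(1) 'e': from fail(0)=0 chase 'e': 0 ⇒ 0;  out={2}∪out(0)={2}
  fail(4) 'c': from fail(0)=0 chase 'c': 0 ⇒ 0;  out=∅∪out(0)=∅
  fail(17) 'b': from fail(0)=0 chase 'b': 0 ⇒ 0;  out=∅∪out(0)=∅
  fail(2) 'eb': from fail(1)=0 chase 'b': 0 ⇒ 17;  out=∅∪out(17)=∅
  fail(5) 'cb': from fail(4)=0 chase 'b': 0 ⇒ 17;  out=∅∪out(17)=∅
  fail(9) 'cc': from fail(4)=0 chase 'c': 0 ⇒ 4;  out=∅∪out(4)=∅
  fail(13) 'cd': from fail(4)=0 chase 'd': 0 ⇒ 0;  out=∅∪out(0)=∅
  fail(18) 'bb': from fail(17)=0 chase 'b': 0 ⇒ 17;  out={5}∪out(17)={5}
  fail(3) 'ebb': from fail(2)=17 chase 'b': 17 ⇒ 18;  out={0}∪out(18)={0,5}
  fail(6) 'cbd': from fail(5)=17 chase 'd': 17→0 ⇒ 0;  out=∅∪out(0)=∅
  fail(10) 'cca': from fail(9)=4 chase 'a': 4→0 ⇒ 0;  out=∅∪out(0)=∅
  fail(14) 'cda': from fail(13)=0 chase 'a': 0 ⇒ 0;  out=∅∪out(0)=∅
  fail(7) 'cbdb': from fail(6)=0 chase 'b': 0 ⇒ 17;  out=∅∪out(17)=∅
  fail(11) 'ccae': from fail(10)=0 chase 'e': 0 ⇒ 1;  out=∅∪out(1)={2}
  fail(15) 'cdae': from fail(14)=0 chase 'e': 0 ⇒ 1;  out=∅∪out(1)={2}
  fail(8) 'cbdba': from fail(7)=17 chase 'a': 17→0 ⇒ 0;  out={1}∪out(0)={1}
  fail(12) 'ccaec': from fail(11)=1 chase 'c': 1→0 ⇒ 4;  out={3}∪out(4)={3}
  fail(16) 'cdaee': from fail(15)=1 chase 'e': 1→0 ⇒ 1;  out={4}∪out(1)={2,4}

Run:
i=0 'e': node 0→1  → match P2@[0:0]
i=1 'd': node 1→0 (via fail)
i=2 'e': node 0→1  → match P2@[2:2]
i=3 'c': node 1→4 (via fail)
i=4 'c': node 4→9
i=5 'e': node 9→1 (via fail)  → match P2@[5:5]
i=6 'c': node 1→4 (via fail)
i=7 'b': node 4→5
i=8 'd': node 5→6
i=9 'b': node 6→7
i=10 'a': node 7→8  → match P1@[6:10]
i=11 'c': node 8→4 (via fail)
i=12 'b': node 4→5
i=13 'd': node 5→6
i=14 'b': node 6→7
i=15 'a': node 7→8  → match P1@[11:15]
i=16 'a': node 8→0 (via fail)
i=17 'e': node 0→1  → match P2@[17:17]
i=18 'b': node 1→2
i=19 'b': node 2→3  → match P0@[17:19],P5@[18:19]
i=20 'd': node 3→0 (via fail)
i=21 'd': node 0→0
i=22 'e': node 0→1  → match P2@[22:22]
i=23 'b': node 1→2
i=24 'e': node 2→1 (via fail)  → match P2@[24:24]
i=25 'b': node 1→2
i=26 'b': node 2→3  → match P0@[24:26],P5@[25:26]
i=27 'b': node 3→18 (via fail)  → match P5@[26:27]
i=28 'b': node 18→18 (via fail)  → match P5@[27:28]
i=29 'c': node 18→4 (via fail)
i=30 'c': node 4→9
i=31 'a': node 9→10
i=32 'e': node 10→11  → match P2@[32:32]
i=33 'c': node 11→12  → match P3@[29:33]
i=34 'c': node 12→9 (via fail)
i=35 'b': node 9→5 (via fail)
i=36 'e': node 5→1 (via fail)  → match P2@[36:36]
i=37 'b': node 1→2
i=38 'b': node 2→3  → match P0@[36:38],P5@[37:38]
i=39 'c': node 3→4 (via fail)
i=40 'b': node 4→5
i=41 'e': node 5→1 (via fail)  → match P2@[41:41]
i=42 'c': node 1→4 (via fail)
i=43 'd': node 4→13
i=44 'c': node 13→4 (via fail)
i=45 'c': node 4→9
i=46 'a': node 9→10
i=47 'e': node 10→11  → match P2@[47:47]
i=48 'c': node 11→12  → match P3@[44:48]
i=49 'e': node 12→1 (via fail)  → match P2@[49:49]
i=50 'c': node 1→4 (via fail)
i=51 'c': node 4→9
i=52 'a': node 9→10
i=53 'e': node 10→11  → match P2@[53:53]
i=54 'c': node 11→12  → match P3@[50:54]
i=55 'e': node 12→1 (via fail)  → match P2@[55:55]
i=56 'd': node 1→0 (via fail)
i=57 'e': node 0→1  → match P2@[57:57]
i=58 'b': node 1→2
i=59 'a': node 2→0 (via fail)
i=60 'd': node 0→0
i=61 'b': node 0→17
i=62 'b': node 17→18  → match P5@[61:62]
i=63 'b': node 18→18 (via fail)  → match P5@[62:63]
i=64 'e': node 18→1 (via fail)  → match P2@[64:64]
i=65 'b': node 1→2
i=66 'c': node 2→4 (via fail)
i=67 'd': node 4→13
i=68 'd': node 13→0 (via fail)
i=69 'e': node 0→1  → match P2@[69:69]
i=70 'b': node 1→2
i=71 'b': node 2→3  → match P0@[69:71],P5@[70:71]
i=72 'c': node 3→4 (via fail)
i=73 'c': node 4→9
i=74 'b': node 9→5 (via fail)
i=75 'd': node 5→6
i=76 'b': node 6→7
i=77 'a': node 7→8  → match P1@[73:77]
i=78 'e': node 8→1 (via fail)  → match P2@[78:78]
i=79 'b': node 1→2

Result: [[0,2],[2,2],[5,2],[10,1],[15,1],[17,2],[19,0],[19,5],[22,2],[24,2],[26,0],[26,5],[27,5],[28,5],[32,2],[33,3],[36,2],[38,0],[38,5],[41,2],[47,2],[48,3],[49,2],[53,2],[54,3],[55,2],[57,2],[62,5],[63,5],[64,2],[69,2],[71,0],[71,5],[77,1],[78,2]]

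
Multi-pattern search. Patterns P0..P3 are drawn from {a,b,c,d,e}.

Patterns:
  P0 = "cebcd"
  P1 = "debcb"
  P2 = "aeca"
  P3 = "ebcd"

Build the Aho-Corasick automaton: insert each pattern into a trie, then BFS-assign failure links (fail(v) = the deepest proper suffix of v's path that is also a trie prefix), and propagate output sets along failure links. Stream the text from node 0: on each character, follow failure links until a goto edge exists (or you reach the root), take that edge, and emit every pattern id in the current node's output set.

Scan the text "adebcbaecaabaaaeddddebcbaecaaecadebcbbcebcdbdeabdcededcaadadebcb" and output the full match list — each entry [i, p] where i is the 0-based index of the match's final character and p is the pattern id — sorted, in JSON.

Build automaton:
Trie nodes:
  n0 'ε': a→11 c→1 d→6 e→15
  n1 'c': e→2
  n2 'ce': b→3
  n3 'ceb': c→4
  n4 'cebc': d→5
  n5 'cebcd': ·  [P0 ends]
  n6 'd': e→7
  n7 'de': b→8
  n8 'deb': c→9
  n9 'debc': b→10
  n10 'debcb': ·  [P1 ends]
  n11 'a': e→12
  n12 'ae': c→13
  n13 'aec': a→14
  n14 'aeca': ·  [P2 ends]
  n15 'e': b→16
  n16 'eb': c→17
  n17 'ebc': d→18
  n18 'ebcd': ·  [P3 ends]

Failure links (BFS by depth):
  fail(1) 'c': from fail(0)=0 chase 'c': 0 ⇒ 0;  out=∅∪out(0)=∅
  fail(6) 'd': from fail(0)=0 chase 'd': 0 ⇒ 0;  out=∅∪out(0)=∅
  fail(11) 'a': from fail(0)=0 chase 'a': 0 ⇒ 0;  out=∅∪out(0)=∅
  fail(15) 'e': from fail(0)=0 chase 'e': 0 ⇒ 0;  out=∅∪out(0)=∅
  fail(2) 'ce': from fail(1)=0 chase 'e': 0 ⇒ 15;  out=∅∪out(15)=∅
  fail(7) 'de': from fail(6)=0 chase 'e': 0 ⇒ 15;  out=∅∪out(15)=∅
  fail(12) 'ae': from fail(11)=0 chase 'e': 0 ⇒ 15;  out=∅∪out(15)=∅
  fail(16) 'eb': from fail(15)=0 chase 'b': 0 ⇒ 0;  out=∅∪out(0)=∅
  fail(3) 'ceb': from fail(2)=15 chase 'b': 15 ⇒ 16;  out=∅∪out(16)=∅
  fail(8) 'deb': from fail(7)=15 chase 'b': 15 ⇒ 16;  out=∅∪out(16)=∅
  fail(13) 'aec': from fail(12)=15 chase 'c': 15→0 ⇒ 1;  out=∅∪out(1)=∅
  fail(17) 'ebc': from fail(16)=0 chase 'c': 0 ⇒ 1;  out=∅∪out(1)=∅
  fail(4) 'cebc': from fail(3)=16 chase 'c': 16 ⇒ 17;  out=∅∪out(17)=∅
  fail(9) 'debc': from fail(8)=16 chase 'c': 16 ⇒ 17;  out=∅∪out(17)=∅
  fail(14) 'aeca': from fail(13)=1 chase 'a': 1→0 ⇒ 11;  out={2}∪out(11)={2}
  fail(18) 'ebcd': from fail(17)=1 chase 'd': 1→0 ⇒ 6;  out={3}∪out(6)={3}
  fail(5) 'cebcd': from fail(4)=17 chase 'd': 17 ⇒ 18;  out={0}∪out(18)={0,3}
  fail(10) 'debcb': from fail(9)=17 chase 'b': 17→1→0 ⇒ 0;  out={1}∪out(0)={1}

Run:
[0] read 'a'  n0⇒n11
[1] read 'd'  n11⇒n6 (via fail)
[2] read 'e'  n6⇒n7
[3] read 'b'  n7⇒n8
[4] read 'c'  n8⇒n9
[5] read 'b'  n9⇒n10  emit P1@[1:5]
[6] read 'a'  n10⇒n11 (via fail)
[7] read 'e'  n11⇒n12
[8] read 'c'  n12⇒n13
[9] read 'a'  n13⇒n14  emit P2@[6:9]
[10] read 'a'  n14⇒n11 (via fail)
[11] read 'b'  n11⇒n0 (via fail)
[12] read 'a'  n0⇒n11
[13] read 'a'  n11⇒n11 (via fail)
[14] read 'a'  n11⇒n11 (via fail)
[15] read 'e'  n11⇒n12
[16] read 'd'  n12⇒n6 (via fail)
[17] read 'd'  n6⇒n6 (via fail)
[18] read 'd'  n6⇒n6 (via fail)
[19] read 'd'  n6⇒n6 (via fail)
[20] read 'e'  n6⇒n7
[21] read 'b'  n7⇒n8
[22] read 'c'  n8⇒n9
[23] read 'b'  n9⇒n10  emit P1@[19:23]
[24] read 'a'  n10⇒n11 (via fail)
[25] read 'e'  n11⇒n12
[26] read 'c'  n12⇒n13
[27] read 'a'  n13⇒n14  emit P2@[24:27]
[28] read 'a'  n14⇒n11 (via fail)
[29] read 'e'  n11⇒n12
[30] read 'c'  n12⇒n13
[31] read 'a'  n13⇒n14  emit P2@[28:31]
[32] read 'd'  n14⇒n6 (via fail)
[33] read 'e'  n6⇒n7
[34] read 'b'  n7⇒n8
[35] read 'c'  n8⇒n9
[36] read 'b'  n9⇒n10  emit P1@[32:36]
[37] read 'b'  n10⇒n0 (via fail)
[38] read 'c'  n0⇒n1
[39] read 'e'  n1⇒n2
[40] read 'b'  n2⇒n3
[41] read 'c'  n3⇒n4
[42] read 'd'  n4⇒n5  emit P0@[38:42],P3@[39:42]
[43] read 'b'  n5⇒n0 (via fail)
[44] read 'd'  n0⇒n6
[45] read 'e'  n6⇒n7
[46] read 'a'  n7⇒n11 (via fail)
[47] read 'b'  n11⇒n0 (via fail)
[48] read 'd'  n0⇒n6
[49] read 'c'  n6⇒n1 (via fail)
[50] read 'e'  n1⇒n2
[51] read 'd'  n2⇒n6 (via fail)
[52] read 'e'  n6⇒n7
[53] read 'd'  n7⇒n6 (via fail)
[54] read 'c'  n6⇒n1 (via fail)
[55] read 'a'  n1⇒n11 (via fail)
[56] read 'a'  n11⇒n11 (via fail)
[57] read 'd'  n11⇒n6 (via fail)
[58] read 'a'  n6⇒n11 (via fail)
[59] read 'd'  n11⇒n6 (via fail)
[60] read 'e'  n6⇒n7
[61] read 'b'  n7⇒n8
[62] read 'c'  n8⇒n9
[63] read 'b'  n9⇒n10  emit P1@[59:63]

Matches: [[5,1],[9,2],[23,1],[27,2],[31,2],[36,1],[42,0],[42,3],[63,1]]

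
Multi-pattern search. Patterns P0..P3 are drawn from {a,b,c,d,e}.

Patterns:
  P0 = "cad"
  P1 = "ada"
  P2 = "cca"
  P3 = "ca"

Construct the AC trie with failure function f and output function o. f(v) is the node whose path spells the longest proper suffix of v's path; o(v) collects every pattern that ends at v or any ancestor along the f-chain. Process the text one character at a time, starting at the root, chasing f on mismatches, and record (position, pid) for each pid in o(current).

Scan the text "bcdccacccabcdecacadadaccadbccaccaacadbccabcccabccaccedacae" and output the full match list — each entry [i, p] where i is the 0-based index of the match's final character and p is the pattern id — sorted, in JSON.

Build:
Trie nodes:
  n0 'ε': a→4 c→1
  n1 'c': a→2 c→7
  n2 'ca': d→3  ←P3
  n3 'cad': ·  ←P0
  n4 'a': d→5
  n5 'ad': a→6
  n6 'ada': ·  ←P1
  n7 'cc': a→8
  n8 'cca': ·  ←P2

BFS fail/out derivation:
  n1('c'): parent n0 fail=0; on 'c' 0 → fail=0;  out ∅∪∅=∅
  n4('a'): parent n0 fail=0; on 'a' 0 → fail=0;  out ∅∪∅=∅
  n2('ca'): parent n1 fail=0; on 'a' 0 → fail=4;  out {3}∪∅={3}
  n5('ad'): parent n4 fail=0; on 'd' 0 → fail=0;  out ∅∪∅=∅
  n7('cc'): parent n1 fail=0; on 'c' 0 → fail=1;  out ∅∪∅=∅
  n3('cad'): parent n2 fail=4; on 'd' 4 → fail=5;  out {0}∪∅={0}
  n6('ada'): parent n5 fail=0; on 'a' 0 → fail=4;  out {1}∪∅={1}
  n8('cca'): parent n7 fail=1; on 'a' 1 → fail=2;  out {2}∪{3}={2,3}

Scan:
i=0 'b': node 0→0
i=1 'c': node 0→1
i=2 'd': node 1→0 (fail-walked)
i=3 'c': node 0→1
i=4 'c': node 1→7
i=5 'a': node 7→8  → match P2@[3:5],P3@[4:5]
i=6 'c': node 8→1 (fail-walked)
i=7 'c': node 1→7
i=8 'c': node 7→7 (fail-walked)
i=9 'a': node 7→8  → match P2@[7:9],P3@[8:9]
i=10 'b': node 8→0 (fail-walked)
i=11 'c': node 0→1
i=12 'd': node 1→0 (fail-walked)
i=13 'e': node 0→0
i=14 'c': node 0→1
i=15 'a': node 1→2  → match P3@[14:15]
i=16 'c': node 2→1 (fail-walked)
i=17 'a': node 1→2  → match P3@[16:17]
i=18 'd': node 2→3  → match P0@[16:18]
i=19 'a': node 3→6 (fail-walked)  → match P1@[17:19]
i=20 'd': node 6→5 (fail-walked)
i=21 'a': node 5→6  → match P1@[19:21]
i=22 'c': node 6→1 (fail-walked)
i=23 'c': node 1→7
i=24 'a': node 7→8  → match P2@[22:24],P3@[23:24]
i=25 'd': node 8→3 (fail-walked)  → match P0@[23:25]
i=26 'b': node 3→0 (fail-walked)
i=27 'c': node 0→1
i=28 'c': node 1→7
i=29 'a': node 7→8  → match P2@[27:29],P3@[28:29]
i=30 'c': node 8→1 (fail-walked)
i=31 'c': node 1→7
i=32 'a': node 7→8  → match P2@[30:32],P3@[31:32]
i=33 'a': node 8→4 (fail-walked)
i=34 'c': node 4→1 (fail-walked)
i=35 'a': node 1→2  → match P3@[34:35]
i=36 'd': node 2→3  → match P0@[34:36]
i=37 'b': node 3→0 (fail-walked)
i=38 'c': node 0→1
i=39 'c': node 1→7
i=40 'a': node 7→8  → match P2@[38:40],P3@[39:40]
i=41 'b': node 8→0 (fail-walked)
i=42 'c': node 0→1
i=43 'c': node 1→7
i=44 'c': node 7→7 (fail-walked)
i=45 'a': node 7→8  → match P2@[43:45],P3@[44:45]
i=46 'b': node 8→0 (fail-walked)
i=47 'c': node 0→1
i=48 'c': node 1→7
i=49 'a': node 7→8  → match P2@[47:49],P3@[48:49]
i=50 'c': node 8→1 (fail-walked)
i=51 'c': node 1→7
i=52 'e': node 7→0 (fail-walked)
i=53 'd': node 0→0
i=54 'a': node 0→4
i=55 'c': node 4→1 (fail-walked)
i=56 'a': node 1→2  → match P3@[55:56]
i=57 'e': node 2→0 (fail-walked)

Matches: [[5,2],[5,3],[9,2],[9,3],[15,3],[17,3],[18,0],[19,1],[21,1],[24,2],[24,3],[25,0],[29,2],[29,3],[32,2],[32,3],[35,3],[36,0],[40,2],[40,3],[45,2],[45,3],[49,2],[49,3],[56,3]]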